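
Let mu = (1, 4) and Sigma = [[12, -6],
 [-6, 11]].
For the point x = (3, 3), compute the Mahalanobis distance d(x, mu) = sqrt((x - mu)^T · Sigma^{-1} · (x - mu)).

Step 1 — centre the observation: (x - mu) = (2, -1).

Step 2 — invert Sigma. det(Sigma) = 12·11 - (-6)² = 96.
  Sigma^{-1} = (1/det) · [[d, -b], [-b, a]] = [[0.1146, 0.0625],
 [0.0625, 0.125]].

Step 3 — form the quadratic (x - mu)^T · Sigma^{-1} · (x - mu):
  Sigma^{-1} · (x - mu) = (0.1667, 0).
  (x - mu)^T · [Sigma^{-1} · (x - mu)] = (2)·(0.1667) + (-1)·(0) = 0.3333.

Step 4 — take square root: d = √(0.3333) ≈ 0.5774.

d(x, mu) = √(0.3333) ≈ 0.5774


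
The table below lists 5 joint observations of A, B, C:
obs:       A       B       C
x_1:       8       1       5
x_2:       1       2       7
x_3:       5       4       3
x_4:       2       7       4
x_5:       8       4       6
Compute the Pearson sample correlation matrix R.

Step 1 — column means:
  mean(A) = (8 + 1 + 5 + 2 + 8) / 5 = 24/5 = 4.8
  mean(B) = (1 + 2 + 4 + 7 + 4) / 5 = 18/5 = 3.6
  mean(C) = (5 + 7 + 3 + 4 + 6) / 5 = 25/5 = 5

Step 2 — sample variances and covariances s[i,j] = (1/(n-1)) · Σ_k (x_{k,i} - mean_i) · (x_{k,j} - mean_j), with n-1 = 4:
  s[A,A] = ((3.2)·(3.2) + (-3.8)·(-3.8) + (0.2)·(0.2) + (-2.8)·(-2.8) + (3.2)·(3.2)) / 4 = 42.8/4 = 10.7
  s[A,B] = ((3.2)·(-2.6) + (-3.8)·(-1.6) + (0.2)·(0.4) + (-2.8)·(3.4) + (3.2)·(0.4)) / 4 = -10.4/4 = -2.6
  s[A,C] = ((3.2)·(0) + (-3.8)·(2) + (0.2)·(-2) + (-2.8)·(-1) + (3.2)·(1)) / 4 = -2/4 = -0.5
  s[B,B] = ((-2.6)·(-2.6) + (-1.6)·(-1.6) + (0.4)·(0.4) + (3.4)·(3.4) + (0.4)·(0.4)) / 4 = 21.2/4 = 5.3
  s[B,C] = ((-2.6)·(0) + (-1.6)·(2) + (0.4)·(-2) + (3.4)·(-1) + (0.4)·(1)) / 4 = -7/4 = -1.75
  s[C,C] = ((0)·(0) + (2)·(2) + (-2)·(-2) + (-1)·(-1) + (1)·(1)) / 4 = 10/4 = 2.5
  Sample standard deviations s_i = √(s[i,i]):
  s(A) = √(10.7) = 3.2711
  s(B) = √(5.3) = 2.3022
  s(C) = √(2.5) = 1.5811

Step 3 — r_{ij} = s_{ij} / (s_i · s_j):
  r[A,A] = 1 (diagonal).
  r[A,B] = -2.6 / (3.2711 · 2.3022) = -2.6 / 7.5306 = -0.3453
  r[A,C] = -0.5 / (3.2711 · 1.5811) = -0.5 / 5.172 = -0.0967
  r[B,B] = 1 (diagonal).
  r[B,C] = -1.75 / (2.3022 · 1.5811) = -1.75 / 3.6401 = -0.4808
  r[C,C] = 1 (diagonal).

R is symmetric with unit diagonal. Assembling:

R = [[1, -0.3453, -0.0967],
 [-0.3453, 1, -0.4808],
 [-0.0967, -0.4808, 1]]


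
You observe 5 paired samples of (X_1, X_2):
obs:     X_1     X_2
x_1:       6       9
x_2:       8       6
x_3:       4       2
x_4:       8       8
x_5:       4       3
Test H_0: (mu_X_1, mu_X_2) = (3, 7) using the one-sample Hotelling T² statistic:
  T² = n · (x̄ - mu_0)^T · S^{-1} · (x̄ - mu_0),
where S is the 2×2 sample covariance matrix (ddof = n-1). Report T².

Step 1 — sample mean vector:
  mean(X_1) = (6 + 8 + 4 + 8 + 4) / 5 = 30/5 = 6
  mean(X_2) = (9 + 6 + 2 + 8 + 3) / 5 = 28/5 = 5.6
  x̄ = (6, 5.6),  deviation x̄ - mu_0 = (6, 5.6) - (3, 7) = (3, -1.4).

Step 2 — sample covariance matrix, S[i,j] = (1/(n-1)) · Σ_k (x_{k,i} - mean_i) · (x_{k,j} - mean_j), divisor n-1 = 4:
  S[X_1,X_1] = ((0)·(0) + (2)·(2) + (-2)·(-2) + (2)·(2) + (-2)·(-2)) / 4 = 16/4 = 4
  S[X_1,X_2] = ((0)·(3.4) + (2)·(0.4) + (-2)·(-3.6) + (2)·(2.4) + (-2)·(-2.6)) / 4 = 18/4 = 4.5
  S[X_2,X_2] = ((3.4)·(3.4) + (0.4)·(0.4) + (-3.6)·(-3.6) + (2.4)·(2.4) + (-2.6)·(-2.6)) / 4 = 37.2/4 = 9.3
  S = [[4, 4.5],
 [4.5, 9.3]].

Step 3 — invert S. det(S) = 4·9.3 - (4.5)² = 16.95.
  S^{-1} = (1/det) · [[d, -b], [-b, a]] = [[0.5487, -0.2655],
 [-0.2655, 0.236]].

Step 4 — quadratic form (x̄ - mu_0)^T · S^{-1} · (x̄ - mu_0):
  S^{-1} · (x̄ - mu_0) = (2.0177, -1.1268),
  (x̄ - mu_0)^T · [...] = (3)·(2.0177) + (-1.4)·(-1.1268) = 7.6307.

Step 5 — scale by n: T² = 5 · 7.6307 = 38.1534.

T² ≈ 38.1534


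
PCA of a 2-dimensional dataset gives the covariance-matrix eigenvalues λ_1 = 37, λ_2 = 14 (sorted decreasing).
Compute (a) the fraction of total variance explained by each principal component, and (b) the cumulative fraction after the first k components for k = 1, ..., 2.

Step 1 — total variance = trace(Sigma) = Σ λ_i = 37 + 14 = 51.

Step 2 — fraction explained by component i = λ_i / Σ λ:
  PC1: 37/51 = 0.7255
  PC2: 14/51 = 0.2745

Step 3 — cumulative fraction after k components = (λ_1 + ... + λ_k) / Σ λ:
  k = 1: 37/51 = 0.7255
  k = 2: (37 + 14)/51 = 51/51 = 1

Summary (fraction, with percent):

explained: PC1 0.7255 (72.55%), PC2 0.2745 (27.45%);  cumulative: 0.7255, 1


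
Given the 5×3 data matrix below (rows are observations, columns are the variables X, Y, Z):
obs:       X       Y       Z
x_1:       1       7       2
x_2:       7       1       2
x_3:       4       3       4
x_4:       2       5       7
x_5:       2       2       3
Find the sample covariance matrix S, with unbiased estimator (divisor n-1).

Step 1 — column means:
  mean(X) = (1 + 7 + 4 + 2 + 2) / 5 = 16/5 = 3.2
  mean(Y) = (7 + 1 + 3 + 5 + 2) / 5 = 18/5 = 3.6
  mean(Z) = (2 + 2 + 4 + 7 + 3) / 5 = 18/5 = 3.6

Step 2 — sample covariance S[i,j] = (1/(n-1)) · Σ_k (x_{k,i} - mean_i) · (x_{k,j} - mean_j), with n-1 = 4.
  S[X,X] = ((-2.2)·(-2.2) + (3.8)·(3.8) + (0.8)·(0.8) + (-1.2)·(-1.2) + (-1.2)·(-1.2)) / 4 = 22.8/4 = 5.7
  S[X,Y] = ((-2.2)·(3.4) + (3.8)·(-2.6) + (0.8)·(-0.6) + (-1.2)·(1.4) + (-1.2)·(-1.6)) / 4 = -17.6/4 = -4.4
  S[X,Z] = ((-2.2)·(-1.6) + (3.8)·(-1.6) + (0.8)·(0.4) + (-1.2)·(3.4) + (-1.2)·(-0.6)) / 4 = -5.6/4 = -1.4
  S[Y,Y] = ((3.4)·(3.4) + (-2.6)·(-2.6) + (-0.6)·(-0.6) + (1.4)·(1.4) + (-1.6)·(-1.6)) / 4 = 23.2/4 = 5.8
  S[Y,Z] = ((3.4)·(-1.6) + (-2.6)·(-1.6) + (-0.6)·(0.4) + (1.4)·(3.4) + (-1.6)·(-0.6)) / 4 = 4.2/4 = 1.05
  S[Z,Z] = ((-1.6)·(-1.6) + (-1.6)·(-1.6) + (0.4)·(0.4) + (3.4)·(3.4) + (-0.6)·(-0.6)) / 4 = 17.2/4 = 4.3

S is symmetric (S[j,i] = S[i,j]). Assembling:

S = [[5.7, -4.4, -1.4],
 [-4.4, 5.8, 1.05],
 [-1.4, 1.05, 4.3]]


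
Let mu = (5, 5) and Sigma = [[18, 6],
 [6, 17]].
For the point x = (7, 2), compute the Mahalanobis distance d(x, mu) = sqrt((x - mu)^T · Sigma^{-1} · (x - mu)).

Step 1 — centre the observation: (x - mu) = (2, -3).

Step 2 — invert Sigma. det(Sigma) = 18·17 - (6)² = 270.
  Sigma^{-1} = (1/det) · [[d, -b], [-b, a]] = [[0.063, -0.0222],
 [-0.0222, 0.0667]].

Step 3 — form the quadratic (x - mu)^T · Sigma^{-1} · (x - mu):
  Sigma^{-1} · (x - mu) = (0.1926, -0.2444).
  (x - mu)^T · [Sigma^{-1} · (x - mu)] = (2)·(0.1926) + (-3)·(-0.2444) = 1.1185.

Step 4 — take square root: d = √(1.1185) ≈ 1.0576.

d(x, mu) = √(1.1185) ≈ 1.0576


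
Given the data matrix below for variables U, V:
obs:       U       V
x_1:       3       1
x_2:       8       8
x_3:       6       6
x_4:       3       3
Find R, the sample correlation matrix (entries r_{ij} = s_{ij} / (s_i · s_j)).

Step 1 — column means:
  mean(U) = (3 + 8 + 6 + 3) / 4 = 20/4 = 5
  mean(V) = (1 + 8 + 6 + 3) / 4 = 18/4 = 4.5

Step 2 — sample variances and covariances s[i,j] = (1/(n-1)) · Σ_k (x_{k,i} - mean_i) · (x_{k,j} - mean_j), with n-1 = 3:
  s[U,U] = ((-2)·(-2) + (3)·(3) + (1)·(1) + (-2)·(-2)) / 3 = 18/3 = 6
  s[U,V] = ((-2)·(-3.5) + (3)·(3.5) + (1)·(1.5) + (-2)·(-1.5)) / 3 = 22/3 = 7.3333
  s[V,V] = ((-3.5)·(-3.5) + (3.5)·(3.5) + (1.5)·(1.5) + (-1.5)·(-1.5)) / 3 = 29/3 = 9.6667
  Sample standard deviations s_i = √(s[i,i]):
  s(U) = √(6) = 2.4495
  s(V) = √(9.6667) = 3.1091

Step 3 — r_{ij} = s_{ij} / (s_i · s_j):
  r[U,U] = 1 (diagonal).
  r[U,V] = 7.3333 / (2.4495 · 3.1091) = 7.3333 / 7.6158 = 0.9629
  r[V,V] = 1 (diagonal).

R is symmetric with unit diagonal. Assembling:

R = [[1, 0.9629],
 [0.9629, 1]]


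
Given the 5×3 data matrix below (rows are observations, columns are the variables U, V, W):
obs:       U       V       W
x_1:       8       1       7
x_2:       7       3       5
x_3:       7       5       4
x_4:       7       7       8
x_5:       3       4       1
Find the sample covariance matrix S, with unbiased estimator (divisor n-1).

Step 1 — column means:
  mean(U) = (8 + 7 + 7 + 7 + 3) / 5 = 32/5 = 6.4
  mean(V) = (1 + 3 + 5 + 7 + 4) / 5 = 20/5 = 4
  mean(W) = (7 + 5 + 4 + 8 + 1) / 5 = 25/5 = 5

Step 2 — sample covariance S[i,j] = (1/(n-1)) · Σ_k (x_{k,i} - mean_i) · (x_{k,j} - mean_j), with n-1 = 4.
  S[U,U] = ((1.6)·(1.6) + (0.6)·(0.6) + (0.6)·(0.6) + (0.6)·(0.6) + (-3.4)·(-3.4)) / 4 = 15.2/4 = 3.8
  S[U,V] = ((1.6)·(-3) + (0.6)·(-1) + (0.6)·(1) + (0.6)·(3) + (-3.4)·(0)) / 4 = -3/4 = -0.75
  S[U,W] = ((1.6)·(2) + (0.6)·(0) + (0.6)·(-1) + (0.6)·(3) + (-3.4)·(-4)) / 4 = 18/4 = 4.5
  S[V,V] = ((-3)·(-3) + (-1)·(-1) + (1)·(1) + (3)·(3) + (0)·(0)) / 4 = 20/4 = 5
  S[V,W] = ((-3)·(2) + (-1)·(0) + (1)·(-1) + (3)·(3) + (0)·(-4)) / 4 = 2/4 = 0.5
  S[W,W] = ((2)·(2) + (0)·(0) + (-1)·(-1) + (3)·(3) + (-4)·(-4)) / 4 = 30/4 = 7.5

S is symmetric (S[j,i] = S[i,j]). Assembling:

S = [[3.8, -0.75, 4.5],
 [-0.75, 5, 0.5],
 [4.5, 0.5, 7.5]]


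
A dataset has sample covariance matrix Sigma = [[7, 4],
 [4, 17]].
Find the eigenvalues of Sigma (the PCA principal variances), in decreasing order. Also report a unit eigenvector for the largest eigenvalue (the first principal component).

Step 1 — characteristic polynomial of 2×2 Sigma:
  det(Sigma - λI) = λ² - trace · λ + det = 0.
  trace = 7 + 17 = 24, det = 7·17 - (4)² = 103.
Step 2 — discriminant:
  Δ = trace² - 4·det = 576 - 412 = 164.
Step 3 — eigenvalues:
  λ = (trace ± √Δ)/2 = (24 ± 12.8062)/2,
  λ_1 = 18.4031,  λ_2 = 5.5969.

Step 4 — unit eigenvector for λ_1: solve (Sigma - λ_1 I)v = 0. First row:
  (7 - 18.4031)·v_x + (4)·v_y = 0, i.e. (-11.4031)·v_x + (4)·v_y = 0,
  so v ∝ (b, λ_1 - a) = (4, 11.4031) = u.
  ||u|| = √((4)² + (11.4031)²) = √(146.0312) ≈ 12.0843,
  v_1 = u/||u|| ≈ (0.331, 0.9436) (||v_1|| = 1).

λ_1 = 18.4031,  λ_2 = 5.5969;  v_1 ≈ (0.331, 0.9436)


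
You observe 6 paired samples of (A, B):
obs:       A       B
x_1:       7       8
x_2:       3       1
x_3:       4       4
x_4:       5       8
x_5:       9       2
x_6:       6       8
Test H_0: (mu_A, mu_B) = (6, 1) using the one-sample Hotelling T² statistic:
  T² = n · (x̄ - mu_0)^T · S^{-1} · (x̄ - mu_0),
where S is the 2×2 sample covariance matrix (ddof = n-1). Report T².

Step 1 — sample mean vector:
  mean(A) = (7 + 3 + 4 + 5 + 9 + 6) / 6 = 34/6 = 5.6667
  mean(B) = (8 + 1 + 4 + 8 + 2 + 8) / 6 = 31/6 = 5.1667
  x̄ = (5.6667, 5.1667),  deviation x̄ - mu_0 = (5.6667, 5.1667) - (6, 1) = (-0.3333, 4.1667).

Step 2 — sample covariance matrix, S[i,j] = (1/(n-1)) · Σ_k (x_{k,i} - mean_i) · (x_{k,j} - mean_j), divisor n-1 = 5:
  S[A,A] = ((1.3333)·(1.3333) + (-2.6667)·(-2.6667) + (-1.6667)·(-1.6667) + (-0.6667)·(-0.6667) + (3.3333)·(3.3333) + (0.3333)·(0.3333)) / 5 = 23.3333/5 = 4.6667
  S[A,B] = ((1.3333)·(2.8333) + (-2.6667)·(-4.1667) + (-1.6667)·(-1.1667) + (-0.6667)·(2.8333) + (3.3333)·(-3.1667) + (0.3333)·(2.8333)) / 5 = 5.3333/5 = 1.0667
  S[B,B] = ((2.8333)·(2.8333) + (-4.1667)·(-4.1667) + (-1.1667)·(-1.1667) + (2.8333)·(2.8333) + (-3.1667)·(-3.1667) + (2.8333)·(2.8333)) / 5 = 52.8333/5 = 10.5667
  S = [[4.6667, 1.0667],
 [1.0667, 10.5667]].

Step 3 — invert S. det(S) = 4.6667·10.5667 - (1.0667)² = 48.1733.
  S^{-1} = (1/det) · [[d, -b], [-b, a]] = [[0.2193, -0.0221],
 [-0.0221, 0.0969]].

Step 4 — quadratic form (x̄ - mu_0)^T · S^{-1} · (x̄ - mu_0):
  S^{-1} · (x̄ - mu_0) = (-0.1654, 0.411),
  (x̄ - mu_0)^T · [...] = (-0.3333)·(-0.1654) + (4.1667)·(0.411) = 1.7677.

Step 5 — scale by n: T² = 6 · 1.7677 = 10.6061.

T² ≈ 10.6061


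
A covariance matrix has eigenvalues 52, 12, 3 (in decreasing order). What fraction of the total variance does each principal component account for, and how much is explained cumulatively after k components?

Step 1 — total variance = trace(Sigma) = Σ λ_i = 52 + 12 + 3 = 67.

Step 2 — fraction explained by component i = λ_i / Σ λ:
  PC1: 52/67 = 0.7761
  PC2: 12/67 = 0.1791
  PC3: 3/67 = 0.0448

Step 3 — cumulative fraction after k components = (λ_1 + ... + λ_k) / Σ λ:
  k = 1: 52/67 = 0.7761
  k = 2: (52 + 12)/67 = 64/67 = 0.9552
  k = 3: (52 + 12 + 3)/67 = 67/67 = 1

Summary (fraction, with percent):

explained: PC1 0.7761 (77.61%), PC2 0.1791 (17.91%), PC3 0.0448 (4.48%);  cumulative: 0.7761, 0.9552, 1


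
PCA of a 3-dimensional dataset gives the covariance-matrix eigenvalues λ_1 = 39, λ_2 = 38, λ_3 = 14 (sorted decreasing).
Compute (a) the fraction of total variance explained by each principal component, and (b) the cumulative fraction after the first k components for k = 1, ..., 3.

Step 1 — total variance = trace(Sigma) = Σ λ_i = 39 + 38 + 14 = 91.

Step 2 — fraction explained by component i = λ_i / Σ λ:
  PC1: 39/91 = 0.4286
  PC2: 38/91 = 0.4176
  PC3: 14/91 = 0.1538

Step 3 — cumulative fraction after k components = (λ_1 + ... + λ_k) / Σ λ:
  k = 1: 39/91 = 0.4286
  k = 2: (39 + 38)/91 = 77/91 = 0.8462
  k = 3: (39 + 38 + 14)/91 = 91/91 = 1

Summary (fraction, with percent):

explained: PC1 0.4286 (42.86%), PC2 0.4176 (41.76%), PC3 0.1538 (15.38%);  cumulative: 0.4286, 0.8462, 1


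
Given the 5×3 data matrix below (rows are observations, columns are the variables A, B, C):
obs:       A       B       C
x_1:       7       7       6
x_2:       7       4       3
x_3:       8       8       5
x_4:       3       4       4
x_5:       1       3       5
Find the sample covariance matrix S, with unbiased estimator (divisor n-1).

Step 1 — column means:
  mean(A) = (7 + 7 + 8 + 3 + 1) / 5 = 26/5 = 5.2
  mean(B) = (7 + 4 + 8 + 4 + 3) / 5 = 26/5 = 5.2
  mean(C) = (6 + 3 + 5 + 4 + 5) / 5 = 23/5 = 4.6

Step 2 — sample covariance S[i,j] = (1/(n-1)) · Σ_k (x_{k,i} - mean_i) · (x_{k,j} - mean_j), with n-1 = 4.
  S[A,A] = ((1.8)·(1.8) + (1.8)·(1.8) + (2.8)·(2.8) + (-2.2)·(-2.2) + (-4.2)·(-4.2)) / 4 = 36.8/4 = 9.2
  S[A,B] = ((1.8)·(1.8) + (1.8)·(-1.2) + (2.8)·(2.8) + (-2.2)·(-1.2) + (-4.2)·(-2.2)) / 4 = 20.8/4 = 5.2
  S[A,C] = ((1.8)·(1.4) + (1.8)·(-1.6) + (2.8)·(0.4) + (-2.2)·(-0.6) + (-4.2)·(0.4)) / 4 = 0.4/4 = 0.1
  S[B,B] = ((1.8)·(1.8) + (-1.2)·(-1.2) + (2.8)·(2.8) + (-1.2)·(-1.2) + (-2.2)·(-2.2)) / 4 = 18.8/4 = 4.7
  S[B,C] = ((1.8)·(1.4) + (-1.2)·(-1.6) + (2.8)·(0.4) + (-1.2)·(-0.6) + (-2.2)·(0.4)) / 4 = 5.4/4 = 1.35
  S[C,C] = ((1.4)·(1.4) + (-1.6)·(-1.6) + (0.4)·(0.4) + (-0.6)·(-0.6) + (0.4)·(0.4)) / 4 = 5.2/4 = 1.3

S is symmetric (S[j,i] = S[i,j]). Assembling:

S = [[9.2, 5.2, 0.1],
 [5.2, 4.7, 1.35],
 [0.1, 1.35, 1.3]]


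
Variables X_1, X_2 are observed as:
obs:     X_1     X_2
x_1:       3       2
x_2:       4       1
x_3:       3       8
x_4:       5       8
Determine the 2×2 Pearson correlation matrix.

Step 1 — column means:
  mean(X_1) = (3 + 4 + 3 + 5) / 4 = 15/4 = 3.75
  mean(X_2) = (2 + 1 + 8 + 8) / 4 = 19/4 = 4.75

Step 2 — sample variances and covariances s[i,j] = (1/(n-1)) · Σ_k (x_{k,i} - mean_i) · (x_{k,j} - mean_j), with n-1 = 3:
  s[X_1,X_1] = ((-0.75)·(-0.75) + (0.25)·(0.25) + (-0.75)·(-0.75) + (1.25)·(1.25)) / 3 = 2.75/3 = 0.9167
  s[X_1,X_2] = ((-0.75)·(-2.75) + (0.25)·(-3.75) + (-0.75)·(3.25) + (1.25)·(3.25)) / 3 = 2.75/3 = 0.9167
  s[X_2,X_2] = ((-2.75)·(-2.75) + (-3.75)·(-3.75) + (3.25)·(3.25) + (3.25)·(3.25)) / 3 = 42.75/3 = 14.25
  Sample standard deviations s_i = √(s[i,i]):
  s(X_1) = √(0.9167) = 0.9574
  s(X_2) = √(14.25) = 3.7749

Step 3 — r_{ij} = s_{ij} / (s_i · s_j):
  r[X_1,X_1] = 1 (diagonal).
  r[X_1,X_2] = 0.9167 / (0.9574 · 3.7749) = 0.9167 / 3.6142 = 0.2536
  r[X_2,X_2] = 1 (diagonal).

R is symmetric with unit diagonal. Assembling:

R = [[1, 0.2536],
 [0.2536, 1]]


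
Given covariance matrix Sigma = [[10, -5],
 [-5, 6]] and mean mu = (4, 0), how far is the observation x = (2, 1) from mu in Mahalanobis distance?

Step 1 — centre the observation: (x - mu) = (-2, 1).

Step 2 — invert Sigma. det(Sigma) = 10·6 - (-5)² = 35.
  Sigma^{-1} = (1/det) · [[d, -b], [-b, a]] = [[0.1714, 0.1429],
 [0.1429, 0.2857]].

Step 3 — form the quadratic (x - mu)^T · Sigma^{-1} · (x - mu):
  Sigma^{-1} · (x - mu) = (-0.2, 0).
  (x - mu)^T · [Sigma^{-1} · (x - mu)] = (-2)·(-0.2) + (1)·(0) = 0.4.

Step 4 — take square root: d = √(0.4) ≈ 0.6325.

d(x, mu) = √(0.4) ≈ 0.6325


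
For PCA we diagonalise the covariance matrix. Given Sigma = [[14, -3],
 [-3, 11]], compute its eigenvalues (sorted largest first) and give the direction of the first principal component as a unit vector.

Step 1 — characteristic polynomial of 2×2 Sigma:
  det(Sigma - λI) = λ² - trace · λ + det = 0.
  trace = 14 + 11 = 25, det = 14·11 - (-3)² = 145.
Step 2 — discriminant:
  Δ = trace² - 4·det = 625 - 580 = 45.
Step 3 — eigenvalues:
  λ = (trace ± √Δ)/2 = (25 ± 6.7082)/2,
  λ_1 = 15.8541,  λ_2 = 9.1459.

Step 4 — unit eigenvector for λ_1: solve (Sigma - λ_1 I)v = 0. First row:
  (14 - 15.8541)·v_x + (-3)·v_y = 0, i.e. (-1.8541)·v_x + (-3)·v_y = 0,
  so v ∝ (b, λ_1 - a) = (-3, 1.8541); multiply by -1 so the first entry is positive: u = (3, -1.8541).
  ||u|| = √((3)² + (-1.8541)²) = √(12.4377) ≈ 3.5267,
  v_1 = u/||u|| ≈ (0.8507, -0.5257) (||v_1|| = 1).

λ_1 = 15.8541,  λ_2 = 9.1459;  v_1 ≈ (0.8507, -0.5257)


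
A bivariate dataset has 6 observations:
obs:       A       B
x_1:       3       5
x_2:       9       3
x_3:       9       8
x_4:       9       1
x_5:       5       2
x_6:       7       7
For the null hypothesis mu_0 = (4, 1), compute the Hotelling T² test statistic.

Step 1 — sample mean vector:
  mean(A) = (3 + 9 + 9 + 9 + 5 + 7) / 6 = 42/6 = 7
  mean(B) = (5 + 3 + 8 + 1 + 2 + 7) / 6 = 26/6 = 4.3333
  x̄ = (7, 4.3333),  deviation x̄ - mu_0 = (7, 4.3333) - (4, 1) = (3, 3.3333).

Step 2 — sample covariance matrix, S[i,j] = (1/(n-1)) · Σ_k (x_{k,i} - mean_i) · (x_{k,j} - mean_j), divisor n-1 = 5:
  S[A,A] = ((-4)·(-4) + (2)·(2) + (2)·(2) + (2)·(2) + (-2)·(-2) + (0)·(0)) / 5 = 32/5 = 6.4
  S[A,B] = ((-4)·(0.6667) + (2)·(-1.3333) + (2)·(3.6667) + (2)·(-3.3333) + (-2)·(-2.3333) + (0)·(2.6667)) / 5 = 0/5 = 0
  S[B,B] = ((0.6667)·(0.6667) + (-1.3333)·(-1.3333) + (3.6667)·(3.6667) + (-3.3333)·(-3.3333) + (-2.3333)·(-2.3333) + (2.6667)·(2.6667)) / 5 = 39.3333/5 = 7.8667
  S = [[6.4, 0],
 [0, 7.8667]].

Step 3 — invert S. det(S) = 6.4·7.8667 - (0)² = 50.3467.
  S^{-1} = (1/det) · [[d, -b], [-b, a]] = [[0.1562, 0],
 [0, 0.1271]].

Step 4 — quadratic form (x̄ - mu_0)^T · S^{-1} · (x̄ - mu_0):
  S^{-1} · (x̄ - mu_0) = (0.4688, 0.4237),
  (x̄ - mu_0)^T · [...] = (3)·(0.4688) + (3.3333)·(0.4237) = 2.8187.

Step 5 — scale by n: T² = 6 · 2.8187 = 16.9121.

T² ≈ 16.9121


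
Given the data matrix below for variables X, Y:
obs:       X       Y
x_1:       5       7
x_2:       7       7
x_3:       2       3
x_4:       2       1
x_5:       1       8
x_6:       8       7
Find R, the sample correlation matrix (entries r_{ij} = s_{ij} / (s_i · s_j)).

Step 1 — column means:
  mean(X) = (5 + 7 + 2 + 2 + 1 + 8) / 6 = 25/6 = 4.1667
  mean(Y) = (7 + 7 + 3 + 1 + 8 + 7) / 6 = 33/6 = 5.5

Step 2 — sample variances and covariances s[i,j] = (1/(n-1)) · Σ_k (x_{k,i} - mean_i) · (x_{k,j} - mean_j), with n-1 = 5:
  s[X,X] = ((0.8333)·(0.8333) + (2.8333)·(2.8333) + (-2.1667)·(-2.1667) + (-2.1667)·(-2.1667) + (-3.1667)·(-3.1667) + (3.8333)·(3.8333)) / 5 = 42.8333/5 = 8.5667
  s[X,Y] = ((0.8333)·(1.5) + (2.8333)·(1.5) + (-2.1667)·(-2.5) + (-2.1667)·(-4.5) + (-3.1667)·(2.5) + (3.8333)·(1.5)) / 5 = 18.5/5 = 3.7
  s[Y,Y] = ((1.5)·(1.5) + (1.5)·(1.5) + (-2.5)·(-2.5) + (-4.5)·(-4.5) + (2.5)·(2.5) + (1.5)·(1.5)) / 5 = 39.5/5 = 7.9
  Sample standard deviations s_i = √(s[i,i]):
  s(X) = √(8.5667) = 2.9269
  s(Y) = √(7.9) = 2.8107

Step 3 — r_{ij} = s_{ij} / (s_i · s_j):
  r[X,X] = 1 (diagonal).
  r[X,Y] = 3.7 / (2.9269 · 2.8107) = 3.7 / 8.2266 = 0.4498
  r[Y,Y] = 1 (diagonal).

R is symmetric with unit diagonal. Assembling:

R = [[1, 0.4498],
 [0.4498, 1]]


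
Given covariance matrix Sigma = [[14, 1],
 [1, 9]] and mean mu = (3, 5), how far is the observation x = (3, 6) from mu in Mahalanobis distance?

Step 1 — centre the observation: (x - mu) = (0, 1).

Step 2 — invert Sigma. det(Sigma) = 14·9 - (1)² = 125.
  Sigma^{-1} = (1/det) · [[d, -b], [-b, a]] = [[0.072, -0.008],
 [-0.008, 0.112]].

Step 3 — form the quadratic (x - mu)^T · Sigma^{-1} · (x - mu):
  Sigma^{-1} · (x - mu) = (-0.008, 0.112).
  (x - mu)^T · [Sigma^{-1} · (x - mu)] = (0)·(-0.008) + (1)·(0.112) = 0.112.

Step 4 — take square root: d = √(0.112) ≈ 0.3347.

d(x, mu) = √(0.112) ≈ 0.3347


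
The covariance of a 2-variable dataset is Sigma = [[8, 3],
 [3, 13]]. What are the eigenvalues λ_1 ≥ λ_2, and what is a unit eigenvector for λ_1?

Step 1 — characteristic polynomial of 2×2 Sigma:
  det(Sigma - λI) = λ² - trace · λ + det = 0.
  trace = 8 + 13 = 21, det = 8·13 - (3)² = 95.
Step 2 — discriminant:
  Δ = trace² - 4·det = 441 - 380 = 61.
Step 3 — eigenvalues:
  λ = (trace ± √Δ)/2 = (21 ± 7.8102)/2,
  λ_1 = 14.4051,  λ_2 = 6.5949.

Step 4 — unit eigenvector for λ_1: solve (Sigma - λ_1 I)v = 0. First row:
  (8 - 14.4051)·v_x + (3)·v_y = 0, i.e. (-6.4051)·v_x + (3)·v_y = 0,
  so v ∝ (b, λ_1 - a) = (3, 6.4051) = u.
  ||u|| = √((3)² + (6.4051)²) = √(50.0256) ≈ 7.0729,
  v_1 = u/||u|| ≈ (0.4242, 0.9056) (||v_1|| = 1).

λ_1 = 14.4051,  λ_2 = 6.5949;  v_1 ≈ (0.4242, 0.9056)


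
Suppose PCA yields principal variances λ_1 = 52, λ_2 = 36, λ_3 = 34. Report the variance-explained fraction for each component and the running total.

Step 1 — total variance = trace(Sigma) = Σ λ_i = 52 + 36 + 34 = 122.

Step 2 — fraction explained by component i = λ_i / Σ λ:
  PC1: 52/122 = 0.4262
  PC2: 36/122 = 0.2951
  PC3: 34/122 = 0.2787

Step 3 — cumulative fraction after k components = (λ_1 + ... + λ_k) / Σ λ:
  k = 1: 52/122 = 0.4262
  k = 2: (52 + 36)/122 = 88/122 = 0.7213
  k = 3: (52 + 36 + 34)/122 = 122/122 = 1

Summary (fraction, with percent):

explained: PC1 0.4262 (42.62%), PC2 0.2951 (29.51%), PC3 0.2787 (27.87%);  cumulative: 0.4262, 0.7213, 1


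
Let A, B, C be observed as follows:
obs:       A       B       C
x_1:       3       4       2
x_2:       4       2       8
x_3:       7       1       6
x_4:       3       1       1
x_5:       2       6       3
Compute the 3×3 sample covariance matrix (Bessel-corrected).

Step 1 — column means:
  mean(A) = (3 + 4 + 7 + 3 + 2) / 5 = 19/5 = 3.8
  mean(B) = (4 + 2 + 1 + 1 + 6) / 5 = 14/5 = 2.8
  mean(C) = (2 + 8 + 6 + 1 + 3) / 5 = 20/5 = 4

Step 2 — sample covariance S[i,j] = (1/(n-1)) · Σ_k (x_{k,i} - mean_i) · (x_{k,j} - mean_j), with n-1 = 4.
  S[A,A] = ((-0.8)·(-0.8) + (0.2)·(0.2) + (3.2)·(3.2) + (-0.8)·(-0.8) + (-1.8)·(-1.8)) / 4 = 14.8/4 = 3.7
  S[A,B] = ((-0.8)·(1.2) + (0.2)·(-0.8) + (3.2)·(-1.8) + (-0.8)·(-1.8) + (-1.8)·(3.2)) / 4 = -11.2/4 = -2.8
  S[A,C] = ((-0.8)·(-2) + (0.2)·(4) + (3.2)·(2) + (-0.8)·(-3) + (-1.8)·(-1)) / 4 = 13/4 = 3.25
  S[B,B] = ((1.2)·(1.2) + (-0.8)·(-0.8) + (-1.8)·(-1.8) + (-1.8)·(-1.8) + (3.2)·(3.2)) / 4 = 18.8/4 = 4.7
  S[B,C] = ((1.2)·(-2) + (-0.8)·(4) + (-1.8)·(2) + (-1.8)·(-3) + (3.2)·(-1)) / 4 = -7/4 = -1.75
  S[C,C] = ((-2)·(-2) + (4)·(4) + (2)·(2) + (-3)·(-3) + (-1)·(-1)) / 4 = 34/4 = 8.5

S is symmetric (S[j,i] = S[i,j]). Assembling:

S = [[3.7, -2.8, 3.25],
 [-2.8, 4.7, -1.75],
 [3.25, -1.75, 8.5]]


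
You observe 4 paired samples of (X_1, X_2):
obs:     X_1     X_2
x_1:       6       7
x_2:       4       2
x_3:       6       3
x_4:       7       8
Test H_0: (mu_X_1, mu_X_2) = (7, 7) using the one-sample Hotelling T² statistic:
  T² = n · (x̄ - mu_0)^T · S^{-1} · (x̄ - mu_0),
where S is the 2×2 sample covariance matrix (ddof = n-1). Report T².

Step 1 — sample mean vector:
  mean(X_1) = (6 + 4 + 6 + 7) / 4 = 23/4 = 5.75
  mean(X_2) = (7 + 2 + 3 + 8) / 4 = 20/4 = 5
  x̄ = (5.75, 5),  deviation x̄ - mu_0 = (5.75, 5) - (7, 7) = (-1.25, -2).

Step 2 — sample covariance matrix, S[i,j] = (1/(n-1)) · Σ_k (x_{k,i} - mean_i) · (x_{k,j} - mean_j), divisor n-1 = 3:
  S[X_1,X_1] = ((0.25)·(0.25) + (-1.75)·(-1.75) + (0.25)·(0.25) + (1.25)·(1.25)) / 3 = 4.75/3 = 1.5833
  S[X_1,X_2] = ((0.25)·(2) + (-1.75)·(-3) + (0.25)·(-2) + (1.25)·(3)) / 3 = 9/3 = 3
  S[X_2,X_2] = ((2)·(2) + (-3)·(-3) + (-2)·(-2) + (3)·(3)) / 3 = 26/3 = 8.6667
  S = [[1.5833, 3],
 [3, 8.6667]].

Step 3 — invert S. det(S) = 1.5833·8.6667 - (3)² = 4.7222.
  S^{-1} = (1/det) · [[d, -b], [-b, a]] = [[1.8353, -0.6353],
 [-0.6353, 0.3353]].

Step 4 — quadratic form (x̄ - mu_0)^T · S^{-1} · (x̄ - mu_0):
  S^{-1} · (x̄ - mu_0) = (-1.0235, 0.1235),
  (x̄ - mu_0)^T · [...] = (-1.25)·(-1.0235) + (-2)·(0.1235) = 1.0324.

Step 5 — scale by n: T² = 4 · 1.0324 = 4.1294.

T² ≈ 4.1294


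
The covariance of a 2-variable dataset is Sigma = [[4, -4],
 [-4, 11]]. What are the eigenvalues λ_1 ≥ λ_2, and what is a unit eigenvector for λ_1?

Step 1 — characteristic polynomial of 2×2 Sigma:
  det(Sigma - λI) = λ² - trace · λ + det = 0.
  trace = 4 + 11 = 15, det = 4·11 - (-4)² = 28.
Step 2 — discriminant:
  Δ = trace² - 4·det = 225 - 112 = 113.
Step 3 — eigenvalues:
  λ = (trace ± √Δ)/2 = (15 ± 10.6301)/2,
  λ_1 = 12.8151,  λ_2 = 2.1849.

Step 4 — unit eigenvector for λ_1: solve (Sigma - λ_1 I)v = 0. First row:
  (4 - 12.8151)·v_x + (-4)·v_y = 0, i.e. (-8.8151)·v_x + (-4)·v_y = 0,
  so v ∝ (b, λ_1 - a) = (-4, 8.8151); multiply by -1 so the first entry is positive: u = (4, -8.8151).
  ||u|| = √((4)² + (-8.8151)²) = √(93.7055) ≈ 9.6802,
  v_1 = u/||u|| ≈ (0.4132, -0.9106) (||v_1|| = 1).

λ_1 = 12.8151,  λ_2 = 2.1849;  v_1 ≈ (0.4132, -0.9106)


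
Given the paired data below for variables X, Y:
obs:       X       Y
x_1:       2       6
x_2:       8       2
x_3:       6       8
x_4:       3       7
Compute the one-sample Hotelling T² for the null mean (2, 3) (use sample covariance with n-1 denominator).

Step 1 — sample mean vector:
  mean(X) = (2 + 8 + 6 + 3) / 4 = 19/4 = 4.75
  mean(Y) = (6 + 2 + 8 + 7) / 4 = 23/4 = 5.75
  x̄ = (4.75, 5.75),  deviation x̄ - mu_0 = (4.75, 5.75) - (2, 3) = (2.75, 2.75).

Step 2 — sample covariance matrix, S[i,j] = (1/(n-1)) · Σ_k (x_{k,i} - mean_i) · (x_{k,j} - mean_j), divisor n-1 = 3:
  S[X,X] = ((-2.75)·(-2.75) + (3.25)·(3.25) + (1.25)·(1.25) + (-1.75)·(-1.75)) / 3 = 22.75/3 = 7.5833
  S[X,Y] = ((-2.75)·(0.25) + (3.25)·(-3.75) + (1.25)·(2.25) + (-1.75)·(1.25)) / 3 = -12.25/3 = -4.0833
  S[Y,Y] = ((0.25)·(0.25) + (-3.75)·(-3.75) + (2.25)·(2.25) + (1.25)·(1.25)) / 3 = 20.75/3 = 6.9167
  S = [[7.5833, -4.0833],
 [-4.0833, 6.9167]].

Step 3 — invert S. det(S) = 7.5833·6.9167 - (-4.0833)² = 35.7778.
  S^{-1} = (1/det) · [[d, -b], [-b, a]] = [[0.1933, 0.1141],
 [0.1141, 0.212]].

Step 4 — quadratic form (x̄ - mu_0)^T · S^{-1} · (x̄ - mu_0):
  S^{-1} · (x̄ - mu_0) = (0.8455, 0.8967),
  (x̄ - mu_0)^T · [...] = (2.75)·(0.8455) + (2.75)·(0.8967) = 4.7911.

Step 5 — scale by n: T² = 4 · 4.7911 = 19.1646.

T² ≈ 19.1646


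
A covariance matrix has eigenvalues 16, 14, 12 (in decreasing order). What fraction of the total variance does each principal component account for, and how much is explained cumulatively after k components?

Step 1 — total variance = trace(Sigma) = Σ λ_i = 16 + 14 + 12 = 42.

Step 2 — fraction explained by component i = λ_i / Σ λ:
  PC1: 16/42 = 0.381
  PC2: 14/42 = 0.3333
  PC3: 12/42 = 0.2857

Step 3 — cumulative fraction after k components = (λ_1 + ... + λ_k) / Σ λ:
  k = 1: 16/42 = 0.381
  k = 2: (16 + 14)/42 = 30/42 = 0.7143
  k = 3: (16 + 14 + 12)/42 = 42/42 = 1

Summary (fraction, with percent):

explained: PC1 0.381 (38.1%), PC2 0.3333 (33.33%), PC3 0.2857 (28.57%);  cumulative: 0.381, 0.7143, 1


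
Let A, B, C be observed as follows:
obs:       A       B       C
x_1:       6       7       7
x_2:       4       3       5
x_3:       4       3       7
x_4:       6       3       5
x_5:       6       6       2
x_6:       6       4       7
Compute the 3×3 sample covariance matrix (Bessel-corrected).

Step 1 — column means:
  mean(A) = (6 + 4 + 4 + 6 + 6 + 6) / 6 = 32/6 = 5.3333
  mean(B) = (7 + 3 + 3 + 3 + 6 + 4) / 6 = 26/6 = 4.3333
  mean(C) = (7 + 5 + 7 + 5 + 2 + 7) / 6 = 33/6 = 5.5

Step 2 — sample covariance S[i,j] = (1/(n-1)) · Σ_k (x_{k,i} - mean_i) · (x_{k,j} - mean_j), with n-1 = 5.
  S[A,A] = ((0.6667)·(0.6667) + (-1.3333)·(-1.3333) + (-1.3333)·(-1.3333) + (0.6667)·(0.6667) + (0.6667)·(0.6667) + (0.6667)·(0.6667)) / 5 = 5.3333/5 = 1.0667
  S[A,B] = ((0.6667)·(2.6667) + (-1.3333)·(-1.3333) + (-1.3333)·(-1.3333) + (0.6667)·(-1.3333) + (0.6667)·(1.6667) + (0.6667)·(-0.3333)) / 5 = 5.3333/5 = 1.0667
  S[A,C] = ((0.6667)·(1.5) + (-1.3333)·(-0.5) + (-1.3333)·(1.5) + (0.6667)·(-0.5) + (0.6667)·(-3.5) + (0.6667)·(1.5)) / 5 = -2/5 = -0.4
  S[B,B] = ((2.6667)·(2.6667) + (-1.3333)·(-1.3333) + (-1.3333)·(-1.3333) + (-1.3333)·(-1.3333) + (1.6667)·(1.6667) + (-0.3333)·(-0.3333)) / 5 = 15.3333/5 = 3.0667
  S[B,C] = ((2.6667)·(1.5) + (-1.3333)·(-0.5) + (-1.3333)·(1.5) + (-1.3333)·(-0.5) + (1.6667)·(-3.5) + (-0.3333)·(1.5)) / 5 = -3/5 = -0.6
  S[C,C] = ((1.5)·(1.5) + (-0.5)·(-0.5) + (1.5)·(1.5) + (-0.5)·(-0.5) + (-3.5)·(-3.5) + (1.5)·(1.5)) / 5 = 19.5/5 = 3.9

S is symmetric (S[j,i] = S[i,j]). Assembling:

S = [[1.0667, 1.0667, -0.4],
 [1.0667, 3.0667, -0.6],
 [-0.4, -0.6, 3.9]]


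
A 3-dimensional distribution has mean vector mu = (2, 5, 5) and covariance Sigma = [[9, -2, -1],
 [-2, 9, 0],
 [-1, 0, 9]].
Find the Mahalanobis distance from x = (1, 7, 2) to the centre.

Step 1 — centre the observation: (x - mu) = (-1, 2, -3).

Step 2 — invert Sigma (cofactor / det for 3×3, or solve directly):
  Sigma^{-1} = [[0.1184, 0.0263, 0.0132],
 [0.0263, 0.117, 0.0029],
 [0.0132, 0.0029, 0.1126]].

Step 3 — form the quadratic (x - mu)^T · Sigma^{-1} · (x - mu):
  Sigma^{-1} · (x - mu) = (-0.1053, 0.1988, -0.345).
  (x - mu)^T · [Sigma^{-1} · (x - mu)] = (-1)·(-0.1053) + (2)·(0.1988) + (-3)·(-0.345) = 1.538.

Step 4 — take square root: d = √(1.538) ≈ 1.2402.

d(x, mu) = √(1.538) ≈ 1.2402


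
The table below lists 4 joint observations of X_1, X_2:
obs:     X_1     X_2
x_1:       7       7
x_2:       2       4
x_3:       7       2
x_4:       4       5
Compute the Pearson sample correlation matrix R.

Step 1 — column means:
  mean(X_1) = (7 + 2 + 7 + 4) / 4 = 20/4 = 5
  mean(X_2) = (7 + 4 + 2 + 5) / 4 = 18/4 = 4.5

Step 2 — sample variances and covariances s[i,j] = (1/(n-1)) · Σ_k (x_{k,i} - mean_i) · (x_{k,j} - mean_j), with n-1 = 3:
  s[X_1,X_1] = ((2)·(2) + (-3)·(-3) + (2)·(2) + (-1)·(-1)) / 3 = 18/3 = 6
  s[X_1,X_2] = ((2)·(2.5) + (-3)·(-0.5) + (2)·(-2.5) + (-1)·(0.5)) / 3 = 1/3 = 0.3333
  s[X_2,X_2] = ((2.5)·(2.5) + (-0.5)·(-0.5) + (-2.5)·(-2.5) + (0.5)·(0.5)) / 3 = 13/3 = 4.3333
  Sample standard deviations s_i = √(s[i,i]):
  s(X_1) = √(6) = 2.4495
  s(X_2) = √(4.3333) = 2.0817

Step 3 — r_{ij} = s_{ij} / (s_i · s_j):
  r[X_1,X_1] = 1 (diagonal).
  r[X_1,X_2] = 0.3333 / (2.4495 · 2.0817) = 0.3333 / 5.099 = 0.0654
  r[X_2,X_2] = 1 (diagonal).

R is symmetric with unit diagonal. Assembling:

R = [[1, 0.0654],
 [0.0654, 1]]


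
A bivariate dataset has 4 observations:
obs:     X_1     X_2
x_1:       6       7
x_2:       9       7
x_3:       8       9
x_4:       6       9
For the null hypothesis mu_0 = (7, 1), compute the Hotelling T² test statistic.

Step 1 — sample mean vector:
  mean(X_1) = (6 + 9 + 8 + 6) / 4 = 29/4 = 7.25
  mean(X_2) = (7 + 7 + 9 + 9) / 4 = 32/4 = 8
  x̄ = (7.25, 8),  deviation x̄ - mu_0 = (7.25, 8) - (7, 1) = (0.25, 7).

Step 2 — sample covariance matrix, S[i,j] = (1/(n-1)) · Σ_k (x_{k,i} - mean_i) · (x_{k,j} - mean_j), divisor n-1 = 3:
  S[X_1,X_1] = ((-1.25)·(-1.25) + (1.75)·(1.75) + (0.75)·(0.75) + (-1.25)·(-1.25)) / 3 = 6.75/3 = 2.25
  S[X_1,X_2] = ((-1.25)·(-1) + (1.75)·(-1) + (0.75)·(1) + (-1.25)·(1)) / 3 = -1/3 = -0.3333
  S[X_2,X_2] = ((-1)·(-1) + (-1)·(-1) + (1)·(1) + (1)·(1)) / 3 = 4/3 = 1.3333
  S = [[2.25, -0.3333],
 [-0.3333, 1.3333]].

Step 3 — invert S. det(S) = 2.25·1.3333 - (-0.3333)² = 2.8889.
  S^{-1} = (1/det) · [[d, -b], [-b, a]] = [[0.4615, 0.1154],
 [0.1154, 0.7788]].

Step 4 — quadratic form (x̄ - mu_0)^T · S^{-1} · (x̄ - mu_0):
  S^{-1} · (x̄ - mu_0) = (0.9231, 5.4808),
  (x̄ - mu_0)^T · [...] = (0.25)·(0.9231) + (7)·(5.4808) = 38.5962.

Step 5 — scale by n: T² = 4 · 38.5962 = 154.3846.

T² ≈ 154.3846


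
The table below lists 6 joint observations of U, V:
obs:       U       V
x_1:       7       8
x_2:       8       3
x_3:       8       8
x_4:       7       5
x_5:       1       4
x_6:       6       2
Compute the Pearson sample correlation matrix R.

Step 1 — column means:
  mean(U) = (7 + 8 + 8 + 7 + 1 + 6) / 6 = 37/6 = 6.1667
  mean(V) = (8 + 3 + 8 + 5 + 4 + 2) / 6 = 30/6 = 5

Step 2 — sample variances and covariances s[i,j] = (1/(n-1)) · Σ_k (x_{k,i} - mean_i) · (x_{k,j} - mean_j), with n-1 = 5:
  s[U,U] = ((0.8333)·(0.8333) + (1.8333)·(1.8333) + (1.8333)·(1.8333) + (0.8333)·(0.8333) + (-5.1667)·(-5.1667) + (-0.1667)·(-0.1667)) / 5 = 34.8333/5 = 6.9667
  s[U,V] = ((0.8333)·(3) + (1.8333)·(-2) + (1.8333)·(3) + (0.8333)·(0) + (-5.1667)·(-1) + (-0.1667)·(-3)) / 5 = 10/5 = 2
  s[V,V] = ((3)·(3) + (-2)·(-2) + (3)·(3) + (0)·(0) + (-1)·(-1) + (-3)·(-3)) / 5 = 32/5 = 6.4
  Sample standard deviations s_i = √(s[i,i]):
  s(U) = √(6.9667) = 2.6394
  s(V) = √(6.4) = 2.5298

Step 3 — r_{ij} = s_{ij} / (s_i · s_j):
  r[U,U] = 1 (diagonal).
  r[U,V] = 2 / (2.6394 · 2.5298) = 2 / 6.6773 = 0.2995
  r[V,V] = 1 (diagonal).

R is symmetric with unit diagonal. Assembling:

R = [[1, 0.2995],
 [0.2995, 1]]


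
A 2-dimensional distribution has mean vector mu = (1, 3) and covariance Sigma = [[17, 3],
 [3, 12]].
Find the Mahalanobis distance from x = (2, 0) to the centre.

Step 1 — centre the observation: (x - mu) = (1, -3).

Step 2 — invert Sigma. det(Sigma) = 17·12 - (3)² = 195.
  Sigma^{-1} = (1/det) · [[d, -b], [-b, a]] = [[0.0615, -0.0154],
 [-0.0154, 0.0872]].

Step 3 — form the quadratic (x - mu)^T · Sigma^{-1} · (x - mu):
  Sigma^{-1} · (x - mu) = (0.1077, -0.2769).
  (x - mu)^T · [Sigma^{-1} · (x - mu)] = (1)·(0.1077) + (-3)·(-0.2769) = 0.9385.

Step 4 — take square root: d = √(0.9385) ≈ 0.9687.

d(x, mu) = √(0.9385) ≈ 0.9687


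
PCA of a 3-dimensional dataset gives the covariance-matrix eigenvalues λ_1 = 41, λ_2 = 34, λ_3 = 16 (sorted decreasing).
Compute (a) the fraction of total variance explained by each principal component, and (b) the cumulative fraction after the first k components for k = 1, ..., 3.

Step 1 — total variance = trace(Sigma) = Σ λ_i = 41 + 34 + 16 = 91.

Step 2 — fraction explained by component i = λ_i / Σ λ:
  PC1: 41/91 = 0.4505
  PC2: 34/91 = 0.3736
  PC3: 16/91 = 0.1758

Step 3 — cumulative fraction after k components = (λ_1 + ... + λ_k) / Σ λ:
  k = 1: 41/91 = 0.4505
  k = 2: (41 + 34)/91 = 75/91 = 0.8242
  k = 3: (41 + 34 + 16)/91 = 91/91 = 1

Summary (fraction, with percent):

explained: PC1 0.4505 (45.05%), PC2 0.3736 (37.36%), PC3 0.1758 (17.58%);  cumulative: 0.4505, 0.8242, 1


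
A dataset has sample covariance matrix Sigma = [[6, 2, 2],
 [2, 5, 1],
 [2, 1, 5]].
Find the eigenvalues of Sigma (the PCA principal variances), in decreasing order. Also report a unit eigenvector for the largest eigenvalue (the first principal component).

Step 1 — characteristic polynomial p(λ) = det(λI - Sigma) = λ³ - tr·λ² + c_1·λ - det, where tr = trace, c_1 = sum of the principal 2×2 minors, det = det(Sigma):
  tr = 6 + 5 + 5 = 16,
  c_1 = (6·5 - (2)²) + (6·5 - (2)²) + (5·5 - (1)²) = 26 + 26 + 24 = 76,
  det = 6·(5·5 - (1)²) - (2)·((2)·5 - (1)·(2)) + (2)·((2)·(1) - 5·(2)) = 6·(24) - (2)·(8) + (2)·(-8) = 112.
  So p(λ) = λ³ - 16λ² + 76λ - 112.
Step 2 — look for an integer root (rational root theorem: any rational root is an integer divisor of 112). Testing λ = 4:
  p(4) = 64 - 256 + 304 - 112 = 0  ✓
  Dividing out (λ - 4): p(λ) = (λ - 4)(λ² - 12λ + 28).
Step 3 — remaining eigenvalues from the quadratic λ² - 12λ + 28 = 0:
  Δ = 12² - 4·28 = 144 - 112 = 32,  λ = (12 ± √32)/2 = (12 ± 5.6569)/2 ≈ 8.8284 or 3.1716.
  Sorted: λ_1 = 8.8284,  λ_2 = 4,  λ_3 = 3.1716  (check: sum = 16 = tr ✓).

Step 4 — unit eigenvector for λ_1 ≈ 8.8284: v spans the null space of (Sigma - λ_1 I), whose rows are
  r_1 = (-2.8284, 2, 2),  r_2 = (2, -3.8284, 1),  r_3 = (2, 1, -3.8284).
  v is orthogonal to every row, so take v ∝ r_1 × r_2 = ((2)·(1) - (2)·(-3.8284), (2)·(2) - (-2.8284)·(1), (-2.8284)·(-3.8284) - (2)·(2)) ≈ (9.6569, 6.8284, 6.8284).
  Let u = (9.6569, 6.8284, 6.8284).
  ||u|| = √((9.6569)² + (6.8284)² + (6.8284)²) = √(186.5097) ≈ 13.6569,  v_1 = u/||u|| ≈ (0.7071, 0.5, 0.5) (||v_1|| = 1).

λ_1 = 8.8284,  λ_2 = 4,  λ_3 = 3.1716;  v_1 ≈ (0.7071, 0.5, 0.5)


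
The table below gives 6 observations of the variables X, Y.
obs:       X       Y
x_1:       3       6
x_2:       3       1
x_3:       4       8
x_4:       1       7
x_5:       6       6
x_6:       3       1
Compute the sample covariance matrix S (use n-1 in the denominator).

Step 1 — column means:
  mean(X) = (3 + 3 + 4 + 1 + 6 + 3) / 6 = 20/6 = 3.3333
  mean(Y) = (6 + 1 + 8 + 7 + 6 + 1) / 6 = 29/6 = 4.8333

Step 2 — sample covariance S[i,j] = (1/(n-1)) · Σ_k (x_{k,i} - mean_i) · (x_{k,j} - mean_j), with n-1 = 5.
  S[X,X] = ((-0.3333)·(-0.3333) + (-0.3333)·(-0.3333) + (0.6667)·(0.6667) + (-2.3333)·(-2.3333) + (2.6667)·(2.6667) + (-0.3333)·(-0.3333)) / 5 = 13.3333/5 = 2.6667
  S[X,Y] = ((-0.3333)·(1.1667) + (-0.3333)·(-3.8333) + (0.6667)·(3.1667) + (-2.3333)·(2.1667) + (2.6667)·(1.1667) + (-0.3333)·(-3.8333)) / 5 = 2.3333/5 = 0.4667
  S[Y,Y] = ((1.1667)·(1.1667) + (-3.8333)·(-3.8333) + (3.1667)·(3.1667) + (2.1667)·(2.1667) + (1.1667)·(1.1667) + (-3.8333)·(-3.8333)) / 5 = 46.8333/5 = 9.3667

S is symmetric (S[j,i] = S[i,j]). Assembling:

S = [[2.6667, 0.4667],
 [0.4667, 9.3667]]


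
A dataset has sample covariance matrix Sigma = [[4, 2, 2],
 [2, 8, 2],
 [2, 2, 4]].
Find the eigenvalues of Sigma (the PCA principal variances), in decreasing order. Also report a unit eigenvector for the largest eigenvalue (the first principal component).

Step 1 — characteristic polynomial p(λ) = det(λI - Sigma) = λ³ - tr·λ² + c_1·λ - det, where tr = trace, c_1 = sum of the principal 2×2 minors, det = det(Sigma):
  tr = 4 + 8 + 4 = 16,
  c_1 = (4·8 - (2)²) + (4·4 - (2)²) + (8·4 - (2)²) = 28 + 12 + 28 = 68,
  det = 4·(8·4 - (2)²) - (2)·((2)·4 - (2)·(2)) + (2)·((2)·(2) - 8·(2)) = 4·(28) - (2)·(4) + (2)·(-12) = 80.
  So p(λ) = λ³ - 16λ² + 68λ - 80.
Step 2 — look for an integer root (rational root theorem: any rational root is an integer divisor of 80). Testing λ = 2:
  p(2) = 8 - 64 + 136 - 80 = 0  ✓
  Dividing out (λ - 2): p(λ) = (λ - 2)(λ² - 14λ + 40).
Step 3 — remaining eigenvalues from the quadratic λ² - 14λ + 40 = 0:
  Δ = 14² - 4·40 = 196 - 160 = 36,  λ = (14 ± √36)/2 = (14 ± 6)/2 = 10 or 4.
  Sorted: λ_1 = 10,  λ_2 = 4,  λ_3 = 2  (check: sum = 16 = tr ✓).

Step 4 — unit eigenvector for λ_1 = 10: v spans the null space of (Sigma - λ_1 I), whose rows are
  r_1 = (-6, 2, 2),  r_2 = (2, -2, 2),  r_3 = (2, 2, -6).
  v is orthogonal to every row, so take v ∝ r_1 × r_2 = ((2)·(2) - (2)·(-2), (2)·(2) - (-6)·(2), (-6)·(-2) - (2)·(2)) = (8, 16, 8).
  Rescale (divide by 8): u = (1, 2, 1).
  ||u|| = √((1)² + (2)² + (1)²) = √(6) ≈ 2.4495,  v_1 = u/||u|| ≈ (0.4082, 0.8165, 0.4082) (||v_1|| = 1).

λ_1 = 10,  λ_2 = 4,  λ_3 = 2;  v_1 ≈ (0.4082, 0.8165, 0.4082)


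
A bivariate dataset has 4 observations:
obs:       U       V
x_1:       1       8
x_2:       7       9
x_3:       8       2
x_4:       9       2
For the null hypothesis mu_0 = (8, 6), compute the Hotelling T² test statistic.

Step 1 — sample mean vector:
  mean(U) = (1 + 7 + 8 + 9) / 4 = 25/4 = 6.25
  mean(V) = (8 + 9 + 2 + 2) / 4 = 21/4 = 5.25
  x̄ = (6.25, 5.25),  deviation x̄ - mu_0 = (6.25, 5.25) - (8, 6) = (-1.75, -0.75).

Step 2 — sample covariance matrix, S[i,j] = (1/(n-1)) · Σ_k (x_{k,i} - mean_i) · (x_{k,j} - mean_j), divisor n-1 = 3:
  S[U,U] = ((-5.25)·(-5.25) + (0.75)·(0.75) + (1.75)·(1.75) + (2.75)·(2.75)) / 3 = 38.75/3 = 12.9167
  S[U,V] = ((-5.25)·(2.75) + (0.75)·(3.75) + (1.75)·(-3.25) + (2.75)·(-3.25)) / 3 = -26.25/3 = -8.75
  S[V,V] = ((2.75)·(2.75) + (3.75)·(3.75) + (-3.25)·(-3.25) + (-3.25)·(-3.25)) / 3 = 42.75/3 = 14.25
  S = [[12.9167, -8.75],
 [-8.75, 14.25]].

Step 3 — invert S. det(S) = 12.9167·14.25 - (-8.75)² = 107.5.
  S^{-1} = (1/det) · [[d, -b], [-b, a]] = [[0.1326, 0.0814],
 [0.0814, 0.1202]].

Step 4 — quadratic form (x̄ - mu_0)^T · S^{-1} · (x̄ - mu_0):
  S^{-1} · (x̄ - mu_0) = (-0.293, -0.2326),
  (x̄ - mu_0)^T · [...] = (-1.75)·(-0.293) + (-0.75)·(-0.2326) = 0.6872.

Step 5 — scale by n: T² = 4 · 0.6872 = 2.7488.

T² ≈ 2.7488
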